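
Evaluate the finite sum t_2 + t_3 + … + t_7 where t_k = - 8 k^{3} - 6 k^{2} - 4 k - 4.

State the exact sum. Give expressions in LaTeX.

Σ = -7230

Compute t_(k+1)/t_k: get (4*k**3 + 15*k**2 + 20*k + 11)/(4*k**3 + 3*k**2 + 2*k + 2).
Normal form (A,B,C) = (1, 1, k**3 + 3*k**2/4 + k/2 + 1/2).
Solve (1)·f(k+1) − (1)·f(k) = k**3 + 3*k**2/4 + k/2 + 1/2.
Bound: deg f ≤ 4.
Coefficient equations give f(k) = k*(2*k**3 - 2*k**2 + k + 3)/8.
R(k) = B(k−1)·f(k)/C(k) = k*(2*k**3 - 2*k**2 + k + 3)/(2*(4*k**3 + 3*k**2 + 2*k + 2)); s_k = R·t_k = k*(-2*k**3 + 2*k**2 - k - 3).
Δs = -8*k**3 - 6*k**2 - 4*k - 4, as required.
Sum = s_(8) − s_(2); s_(8) = -7256, s_(2) = -26 ⇒ -7230.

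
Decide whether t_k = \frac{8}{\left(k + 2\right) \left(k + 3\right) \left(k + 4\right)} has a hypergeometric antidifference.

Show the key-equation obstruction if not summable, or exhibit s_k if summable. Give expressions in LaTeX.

The ratio is (k + 2)/(k + 5).
Factor: A=k + 2; B=k + 5; C=1.
Solve (k + 2)·f(k+1) − (k + 4)·f(k) = 1.
d = 2 from the (1,1,0) case.
Coefficient equations give f(k) = k*(k + 5)/12.
So s_k = (B(k−1)f/C)·t_k = (k*(k + 4)*(k + 5)/12)·t_k = 2*k*(k + 5)/(3*(k + 2)*(k + 3)).
Check: Δs_k = 8/(k**3 + 9*k**2 + 26*k + 24). ✓

Yes. s_k = \frac{2 k \left(k + 5\right)}{3 \left(k + 2\right) \left(k + 3\right)}.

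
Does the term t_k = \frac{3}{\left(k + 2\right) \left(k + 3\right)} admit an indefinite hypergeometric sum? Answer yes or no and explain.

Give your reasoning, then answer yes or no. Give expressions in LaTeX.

Yes. s_k = \frac{3 k}{2 \left(k + 2\right)}.

r(k) = (k + 2)/(k + 4) after simplifying.
So A=k + 2 and B=k + 4, with C=1.
f must satisfy (k + 2)·f(k+1) − (k + 3)·f(k) = 1.
Bound: deg f ≤ 1.
A polynomial solution: f(k) = k/2.
R(k) = B(k−1)·f(k)/C(k) = k*(k + 3)/2; s_k = R·t_k = 3*k/(2*(k + 2)).
Δs = 3/(k**2 + 5*k + 6), as required.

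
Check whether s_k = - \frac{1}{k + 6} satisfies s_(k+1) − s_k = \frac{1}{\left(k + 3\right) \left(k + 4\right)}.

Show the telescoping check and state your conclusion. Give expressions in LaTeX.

Invalid: residual \frac{6 \left(- k - 5\right)}{k^{4} + 20 k^{3} + 145 k^{2} + 450 k + 504} ≠ 0.

s_(k+1) = -1/(k + 7)
s_(k+1) − s_k = 1/((k + 6)*(k + 7))
(s_(k+1) − s_k) − t_k = 6*(-k - 5)/(k**4 + 20*k**3 + 145*k**2 + 450*k + 504)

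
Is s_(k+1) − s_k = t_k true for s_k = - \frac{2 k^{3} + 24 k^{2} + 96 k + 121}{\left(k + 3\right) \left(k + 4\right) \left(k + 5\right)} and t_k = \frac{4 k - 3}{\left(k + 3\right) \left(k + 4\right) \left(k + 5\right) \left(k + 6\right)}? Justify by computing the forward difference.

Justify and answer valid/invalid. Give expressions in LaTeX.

valid; difference matches t_k

s_(k+1) = (-96*k - 2*(k + 1)**3 - 24*(k + 1)**2 - 217)/((k + 4)*(k + 5)*(k + 6))
s_(k+1) − s_k = (4*k - 3)/(k**4 + 18*k**3 + 119*k**2 + 342*k + 360)
(s_(k+1) − s_k) − t_k = 0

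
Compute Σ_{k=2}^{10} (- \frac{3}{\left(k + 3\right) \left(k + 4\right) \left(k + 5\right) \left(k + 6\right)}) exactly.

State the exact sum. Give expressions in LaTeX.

Σ = -1/224

The ratio is (k + 3)/(k + 7).
Factor: A=k + 3; B=k + 7; C=1.
Set up (k + 3)·f(k+1) − (k + 6)·f(k) − (1) = 0.
deg f ≤ 3 (via 1,1,0).
Solving with deg f ≤ 3: f(k) = k*(k**2 + 12*k + 47)/180.
Then R = B(k−1)f/C = k*(k + 6)*(k**2 + 12*k + 47)/180, so s_k = R(k)·t_k = k*(-k**2 - 12*k - 47)/(60*(k + 3)*(k + 4)*(k + 5)).
Δs = -3/(k**4 + 18*k**3 + 119*k**2 + 342*k + 360), as required.
Evaluate s at k=11 and k=2: -11/672 and -1/84; difference -1/224.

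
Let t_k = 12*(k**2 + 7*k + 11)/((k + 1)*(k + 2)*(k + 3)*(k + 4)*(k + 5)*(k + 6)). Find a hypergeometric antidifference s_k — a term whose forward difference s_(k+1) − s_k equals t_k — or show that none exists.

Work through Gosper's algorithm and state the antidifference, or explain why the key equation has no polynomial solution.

The ratio is (k + 1)*(7*k + (k + 1)**2 + 18)/((k + 7)*(k**2 + 7*k + 11)).
A = k + 1, B = k + 7, C = k**2 + 7*k + 11.
Key eq: (k + 1)·f(k+1) = (k + 6)·f(k) + (k**2 + 7*k + 11).
deg f ≤ 5 (via 1,1,2).
Coefficient equations give f(k) = k*(k + 2)*(k + 4)*(k**2 + 9*k + 23)/45.
Certificate R = B(k−1)f/C = k*(k + 2)*(k + 4)*(k + 6)*(k**2 + 9*k + 23)/(45*(k**2 + 7*k + 11)) gives s_k = 4*k*(k**2 + 9*k + 23)/(15*(k**3 + 9*k**2 + 23*k + 15)).
Verify: 12*(k**2 + 7*k + 11)/(k**6 + 21*k**5 + 175*k**4 + 735*k**3 + 1624*k**2 + 1764*k + 720) matches t_k.

s_k = 4*k*(k**2 + 9*k + 23)/(15*(k**3 + 9*k**2 + 23*k + 15))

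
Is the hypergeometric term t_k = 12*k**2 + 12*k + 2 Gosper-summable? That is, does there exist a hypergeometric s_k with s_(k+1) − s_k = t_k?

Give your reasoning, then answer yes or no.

Yes. s_k = 4*k**3 - 2*k.

t_(k+1)/t_k = (6*k**2 + 18*k + 13)/(6*k**2 + 6*k + 1).
A = 1, B = 1, C = k**2 + k + 1/6.
Key eq: (1)·f(k+1) = (1)·f(k) + (k**2 + k + 1/6).
Degrees (0,0,2) ⇒ d ≤ 3.
Coefficient equations give f(k) = k*(2*k**2 - 1)/6.
R(k) = B(k−1)·f(k)/C(k) = k*(2*k**2 - 1)/(6*k**2 + 6*k + 1); s_k = R·t_k = 4*k**3 - 2*k.
Δs = 12*k**2 + 12*k + 2, as required.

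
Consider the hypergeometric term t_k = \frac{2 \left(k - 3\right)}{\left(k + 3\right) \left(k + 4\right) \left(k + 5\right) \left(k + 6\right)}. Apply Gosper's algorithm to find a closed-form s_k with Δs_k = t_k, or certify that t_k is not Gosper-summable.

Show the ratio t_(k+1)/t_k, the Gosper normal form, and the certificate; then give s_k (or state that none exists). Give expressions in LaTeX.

s_k = \frac{k \left(- k^{2} - 12 k - 107\right)}{60 \left(k + 3\right) \left(k + 4\right) \left(k + 5\right)}

Compute t_(k+1)/t_k: get (k - 2)*(k + 3)/((k - 3)*(k + 7)).
Gosper form: A/B · C(k+1)/C(k) with A=k + 3, B=k + 7, C=k - 3.
f must satisfy (k + 3)·f(k+1) − (k + 6)·f(k) = k - 3.
From deg A=1, deg B=1, deg C=1: d=3.
Coefficient equations give f(k) = -k*(k**2 + 12*k + 107)/120.
Then R = B(k−1)f/C = -k*(k + 6)*(k**2 + 12*k + 107)/(120*(k - 3)), so s_k = R(k)·t_k = k*(-k**2 - 12*k - 107)/(60*(k + 3)*(k + 4)*(k + 5)).
s_(k+1) − s_k = 2*(k - 3)/(k**4 + 18*k**3 + 119*k**2 + 342*k + 360) = t_k.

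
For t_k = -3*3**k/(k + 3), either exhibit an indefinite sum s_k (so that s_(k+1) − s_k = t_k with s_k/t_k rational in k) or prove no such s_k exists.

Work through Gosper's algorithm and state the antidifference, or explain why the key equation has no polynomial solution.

not Gosper-summable; s_k does not exist

t_(k+1)/t_k = 3*(k + 3)/(k + 4).
A = 3*k + 9, B = k + 4, C = 1.
Solve (3*k + 9)·f(k+1) − (k + 3)·f(k) = 1.
Bound: deg f ≤ -1.
d = -1 < 0 ⇒ no nonzero polynomial f; not summable.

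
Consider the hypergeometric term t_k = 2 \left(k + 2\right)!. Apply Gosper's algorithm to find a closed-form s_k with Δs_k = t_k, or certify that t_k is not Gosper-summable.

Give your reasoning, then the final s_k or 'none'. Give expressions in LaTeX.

r(k) = k + 3 after simplifying.
Gosper form: A/B · C(k+1)/C(k) with A=k + 3, B=1, C=1.
Key eq: (k + 3)·f(k+1) = (1)·f(k) + (1).
From deg A=1, deg B=0, deg C=0: d=-1.
Negative degree bound (-1): no f exists, t_k not Gosper-summable.

none — t_k is not Gosper-summable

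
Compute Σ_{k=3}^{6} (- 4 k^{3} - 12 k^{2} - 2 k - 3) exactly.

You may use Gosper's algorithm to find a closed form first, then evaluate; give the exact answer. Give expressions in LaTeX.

Compute t_(k+1)/t_k: get (4*k**3 + 24*k**2 + 38*k + 21)/(4*k**3 + 12*k**2 + 2*k + 3).
So A=1 and B=1, with C=k**3 + 3*k**2 + k/2 + 3/4.
Solve (1)·f(k+1) − (1)·f(k) = k**3 + 3*k**2 + k/2 + 3/4.
d = 4 from the (0,0,3) case.
A polynomial solution: f(k) = k*(k**3 + 2*k**2 - 4*k + 4)/4.
R(k) = B(k−1)·f(k)/C(k) = k*(k**3 + 2*k**2 - 4*k + 4)/(4*k**3 + 12*k**2 + 2*k + 3); s_k = R·t_k = k*(-k**3 - 2*k**2 + 4*k - 4).
Check: Δs_k = -4*k**3 - 12*k**2 - 2*k - 3. ✓
Telescoping: Σ = s_(7) − s_(3) = -2919 − (-111) = -2808.

Σ = -2808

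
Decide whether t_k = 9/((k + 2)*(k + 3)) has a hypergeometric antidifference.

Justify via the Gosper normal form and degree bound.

Compute t_(k+1)/t_k: get (k + 2)/(k + 4).
Normal form (A,B,C) = (k + 2, k + 4, 1).
Solve (k + 2)·f(k+1) − (k + 3)·f(k) = 1.
d = 1 from the (1,1,0) case.
Solve for f: f(k) = k/2 (degree 1 ≤ 1).
So s_k = (B(k−1)f/C)·t_k = (k*(k + 3)/2)·t_k = 9*k/(2*(k + 2)).
Check: Δs_k = 9/(k**2 + 5*k + 6). ✓

Yes. s_k = 9*k/(2*(k + 2)).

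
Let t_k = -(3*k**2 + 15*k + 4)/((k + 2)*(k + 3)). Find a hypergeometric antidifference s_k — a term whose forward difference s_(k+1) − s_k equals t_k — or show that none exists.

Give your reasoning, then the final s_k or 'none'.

s_k = k*(1 - 3*k)/(k + 2)

The ratio is (k + 2)*(15*k + 3*(k + 1)**2 + 19)/((k + 4)*(3*k**2 + 15*k + 4)).
Gosper form: A/B · C(k+1)/C(k) with A=k + 2, B=k + 4, C=k**2 + 5*k + 4/3.
Set up (k + 2)·f(k+1) − (k + 3)·f(k) − (k**2 + 5*k + 4/3) = 0.
From deg A=1, deg B=1, deg C=2: d=2.
A polynomial solution: f(k) = k*(3*k - 1)/3.
Then R = B(k−1)f/C = k*(k + 3)*(3*k - 1)/(3*k**2 + 15*k + 4), so s_k = R(k)·t_k = k*(1 - 3*k)/(k + 2).
Check: Δs_k = (-3*k**2 - 15*k - 4)/(k**2 + 5*k + 6). ✓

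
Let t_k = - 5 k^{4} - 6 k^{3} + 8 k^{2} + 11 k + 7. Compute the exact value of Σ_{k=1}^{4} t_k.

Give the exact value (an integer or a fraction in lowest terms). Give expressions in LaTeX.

Compute t_(k+1)/t_k: get (5*k**4 + 26*k**3 + 40*k**2 + 11*k - 15)/(5*k**4 + 6*k**3 - 8*k**2 - 11*k - 7).
Factor: A=1; B=1; C=k**4 + 6*k**3/5 - 8*k**2/5 - 11*k/5 - 7/5.
Solve (1)·f(k+1) − (1)·f(k) = k**4 + 6*k**3/5 - 8*k**2/5 - 11*k/5 - 7/5.
d = 5 from the (0,0,4) case.
Match coefficients ⇒ f(k) = k*(k**4 - k**3 - 4*k**2 - 3)/5.
So s_k = (B(k−1)f/C)·t_k = (k*(k**4 - k**3 - 4*k**2 - 3)/(5*k**4 + 6*k**3 - 8*k**2 - 11*k - 7))·t_k = k*(-k**4 + k**3 + 4*k**2 + 3).
Verify: -5*k**4 - 6*k**3 + 8*k**2 + 11*k + 7 matches t_k.
Evaluate s at k=5 and k=1: -1985 and 7; difference -1992.

Σ = -1992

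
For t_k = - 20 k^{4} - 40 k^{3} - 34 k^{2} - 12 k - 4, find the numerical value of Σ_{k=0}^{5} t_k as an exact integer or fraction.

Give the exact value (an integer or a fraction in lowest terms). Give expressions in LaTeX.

Σ = -30654

The ratio is (10*k**4 + 60*k**3 + 137*k**2 + 140*k + 55)/(10*k**4 + 20*k**3 + 17*k**2 + 6*k + 2).
A = 1, B = 1, C = k**4 + 2*k**3 + 17*k**2/10 + 3*k/5 + 1/5.
Solve (1)·f(k+1) − (1)·f(k) = k**4 + 2*k**3 + 17*k**2/10 + 3*k/5 + 1/5.
From deg A=0, deg B=0, deg C=4: d=5.
Coefficient equations give f(k) = k*(4*k**4 - 2*k**2 - k + 3)/20.
Then R = B(k−1)f/C = k*(4*k**4 - 2*k**2 - k + 3)/(2*(10*k**4 + 20*k**3 + 17*k**2 + 6*k + 2)), so s_k = R(k)·t_k = k*(-4*k**4 + 2*k**2 + k - 3).
s_(k+1) − s_k = -20*k**4 - 40*k**3 - 34*k**2 - 12*k - 4 = t_k.
Telescoping: Σ = s_(6) − s_(0) = -30654 − (0) = -30654.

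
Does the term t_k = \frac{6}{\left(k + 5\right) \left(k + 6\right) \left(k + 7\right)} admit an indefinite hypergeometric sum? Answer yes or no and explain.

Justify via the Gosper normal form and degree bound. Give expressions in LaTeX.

Step 1: r(k) = (k + 5)/(k + 8).
Factor: A=k + 5; B=k + 8; C=1.
Key eq: (k + 5)·f(k+1) = (k + 7)·f(k) + (1).
d = 2 from the (1,1,0) case.
Solve for f: f(k) = k*(k + 11)/60 (degree 2 ≤ 2).
Certificate R = B(k−1)f/C = k*(k + 7)*(k + 11)/60 gives s_k = k*(k + 11)/(10*(k + 5)*(k + 6)).
Verify: 6/(k**3 + 18*k**2 + 107*k + 210) matches t_k.

Yes. s_k = \frac{k \left(k + 11\right)}{10 \left(k + 5\right) \left(k + 6\right)}.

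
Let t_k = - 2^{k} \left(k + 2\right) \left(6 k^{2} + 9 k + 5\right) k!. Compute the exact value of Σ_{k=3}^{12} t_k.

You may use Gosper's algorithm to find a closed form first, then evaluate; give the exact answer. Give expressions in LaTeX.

r(k) = 2*(k + 1)*(k + 3)*(9*k + 6*(k + 1)**2 + 14)/((k + 2)*(6*k**2 + 9*k + 5)) after simplifying.
A = 2*k + 2, B = 1, C = k**3 + 7*k**2/2 + 23*k/6 + 5/3.
Need (2*k + 2)·f(k+1) − (1)·f(k) = k**3 + 7*k**2/2 + 23*k/6 + 5/3.
Bound: deg f ≤ 2.
Solve for f: f(k) = (3*k**2 + 3*k - 2)/6 (degree 2 ≤ 2).
Then R = B(k−1)f/C = (3*k**2 + 3*k - 2)/((k + 2)*(6*k**2 + 9*k + 5)), so s_k = R(k)·t_k = -2**k*(3*k**2 + 3*k - 2)*factorial(k).
Δs = -2**k*(k + 2)*(6*k**2 + 9*k + 5)*factorial(k), as required.
Telescoping: Σ = s_(13) − s_(3) = -27750394390118400 − (-1632) = -27750394390116768.

Σ = -27750394390116768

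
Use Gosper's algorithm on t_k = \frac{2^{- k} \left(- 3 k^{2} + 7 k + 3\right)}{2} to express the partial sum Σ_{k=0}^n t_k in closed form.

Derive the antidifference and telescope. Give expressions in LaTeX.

Step 1: r(k) = (3*k**2 - k - 7)/(2*(3*k**2 - 7*k - 3)).
Normal form (A,B,C) = (1/2, 1, k**2 - 7*k/3 - 1).
Key eq: (1/2)·f(k+1) = (1)·f(k) + (k**2 - 7*k/3 - 1).
Degrees (0,0,2) ⇒ d ≤ 2.
A polynomial solution: f(k) = -2*(3*k**2 - k - 1)/3.
Get s_k = R·t_k = (3*k**2 - k - 1)/2**k with R(k) = B(k−1)f(k)/C(k) = -2*(3*k**2 - k - 1)/(3*k**2 - 7*k - 3).
s_(k+1) − s_k = (-3*k**2 + 7*k + 3)/(2*2**k) = t_k.
s_(n+1) = 2**(-n - 1)*(3*n**2 + 5*n + 1) and s_(0) = -1, so S(n) = 2**(-n - 1)*(2**(n + 1) + 3*n**2 + 5*n + 1).

S(n) = 2^{- n - 1} \left(2^{n + 1} + 3 n^{2} + 5 n + 1\right)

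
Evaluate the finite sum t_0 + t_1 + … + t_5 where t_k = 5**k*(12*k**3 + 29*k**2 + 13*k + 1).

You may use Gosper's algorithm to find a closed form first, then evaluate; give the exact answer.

Σ = 8046876

Compute t_(k+1)/t_k: get 5*(12*k**3 + 65*k**2 + 107*k + 55)/(12*k**3 + 29*k**2 + 13*k + 1).
A = 5, B = 1, C = k**3 + 29*k**2/12 + 13*k/12 + 1/12.
Need (5)·f(k+1) − (1)·f(k) = k**3 + 29*k**2/12 + 13*k/12 + 1/12.
Bound: deg f ≤ 3.
Solve for f: f(k) = (k - 1)*(3*k**2 - k + 1)/12 (degree 3 ≤ 3).
So s_k = (B(k−1)f/C)·t_k = ((k - 1)*(3*k**2 - k + 1)/(12*k**3 + 29*k**2 + 13*k + 1))·t_k = 5**k*(3*k**3 - 4*k**2 + 2*k - 1).
Check: Δs_k = 5**k*(12*k**3 + 29*k**2 + 13*k + 1). ✓
Evaluate s at k=6 and k=0: 8046875 and -1; difference 8046876.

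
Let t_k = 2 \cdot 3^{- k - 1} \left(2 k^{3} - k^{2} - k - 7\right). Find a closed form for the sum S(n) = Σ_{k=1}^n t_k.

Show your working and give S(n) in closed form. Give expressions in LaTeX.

Ratio r(k) = (k - 2*(k + 1)**3 + (k + 1)**2 + 8)/(3*(-2*k**3 + k**2 + k + 7)).
So A=1/3 and B=1, with C=k**3 - k**2/2 - k/2 - 7/2.
Solve (1/3)·f(k+1) − (1)·f(k) = k**3 - k**2/2 - k/2 - 7/2.
d = 3 from the (0,0,3) case.
Coefficient equations give f(k) = -3*(2*k**3 + 2*k**2 + 4*k - 3)/4.
Certificate R = B(k−1)f/C = -3*(2*k**3 + 2*k**2 + 4*k - 3)/(2*(2*k**3 - k**2 - k - 7)) gives s_k = (-2*k**3 - 2*k**2 - 4*k + 3)/3**k.
Δs = 2*3**(-k - 1)*(2*k**3 - k**2 - k - 7), as required.
s_(n+1) = 3**(-n - 1)*(-2*n**3 - 8*n**2 - 14*n - 5) and s_(1) = -5/3, so S(n) = 3**(-n - 1)*(5*3**n - 2*n**3 - 8*n**2 - 14*n - 5).

S(n) = 3^{- n - 1} \left(5 \cdot 3^{n} - 2 n^{3} - 8 n^{2} - 14 n - 5\right)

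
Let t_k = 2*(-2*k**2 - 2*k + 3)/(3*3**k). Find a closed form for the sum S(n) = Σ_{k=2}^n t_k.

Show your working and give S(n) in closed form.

Compute t_(k+1)/t_k: get (2*k**2 + 6*k + 1)/(3*(2*k**2 + 2*k - 3)).
Take A(k)=1/3, B(k)=1, C(k)=k**2 + k - 3/2.
f must satisfy (1/3)·f(k+1) − (1)·f(k) = k**2 + k - 3/2.
Degrees (0,0,2) ⇒ d ≤ 2.
Solving with deg f ≤ 2: f(k) = -3*k*(k + 2)/2.
R(k) = B(k−1)·f(k)/C(k) = -3*k*(k + 2)/(2*k**2 + 2*k - 3); s_k = R·t_k = 2*k*(k + 2)/3**k.
Check: Δs_k = 2*(-2*k**2 - 2*k + 3)/(3*3**k). ✓
Telescope: S(n) = s_(n+1) − s_(2) = 2*3**(-n - 1)*(n**2 + 4*n + 3) − (16/9) = 2*3**(-n - 2)*(-8*3**n + 3*n**2 + 12*n + 9).

S(n) = 2*3**(-n - 2)*(-8*3**n + 3*n**2 + 12*n + 9)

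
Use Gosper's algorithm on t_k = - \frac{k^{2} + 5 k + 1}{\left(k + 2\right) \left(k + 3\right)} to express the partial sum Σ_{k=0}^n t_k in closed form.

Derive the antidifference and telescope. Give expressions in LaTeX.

S(n) = \frac{- 2 n^{2} - 3 n - 1}{2 \left(n + 3\right)}

Ratio r(k) = (k + 2)*(5*k + (k + 1)**2 + 6)/((k + 4)*(k**2 + 5*k + 1)).
Gosper form: A/B · C(k+1)/C(k) with A=k + 2, B=k + 4, C=k**2 + 5*k + 1.
f must satisfy (k + 2)·f(k+1) − (k + 3)·f(k) = k**2 + 5*k + 1.
Degrees (1,1,2) ⇒ d ≤ 2.
Coefficient equations give f(k) = k*(2*k - 1)/2.
Then R = B(k−1)f/C = k*(k + 3)*(2*k - 1)/(2*(k**2 + 5*k + 1)), so s_k = R(k)·t_k = k*(1 - 2*k)/(2*(k + 2)).
s_(k+1) − s_k = (-k**2 - 5*k - 1)/(k**2 + 5*k + 6) = t_k.
Telescope: S(n) = s_(n+1) − s_(0) = (-2*n**2 - 3*n - 1)/(2*(n + 3)) − (0) = (-2*n**2 - 3*n - 1)/(2*(n + 3)).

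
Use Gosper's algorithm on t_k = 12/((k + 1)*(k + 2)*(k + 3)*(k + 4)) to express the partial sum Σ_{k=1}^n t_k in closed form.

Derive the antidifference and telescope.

S(n) = n*(n**2 + 9*n + 26)/(6*(n**3 + 9*n**2 + 26*n + 24))

t_(k+1)/t_k = (k + 1)/(k + 5).
Gosper form: A/B · C(k+1)/C(k) with A=k + 1, B=k + 5, C=1.
Need (k + 1)·f(k+1) − (k + 4)·f(k) = 1.
deg f ≤ 3 (via 1,1,0).
Solve for f: f(k) = k*(k**2 + 6*k + 11)/18 (degree 3 ≤ 3).
R(k) = B(k−1)·f(k)/C(k) = k*(k + 4)*(k**2 + 6*k + 11)/18; s_k = R·t_k = 2*k*(k**2 + 6*k + 11)/(3*(k + 1)*(k + 2)*(k + 3)).
Verify: 12/(k**4 + 10*k**3 + 35*k**2 + 50*k + 24) matches t_k.
Σ_(k=1)^n t_k = s_(n+1) − s_(1) = (2*(n**3 + 9*n**2 + 26*n + 18)/(3*(n**3 + 9*n**2 + 26*n + 24))) − (1/2), i.e. n*(n**2 + 9*n + 26)/(6*(n**3 + 9*n**2 + 26*n + 24)).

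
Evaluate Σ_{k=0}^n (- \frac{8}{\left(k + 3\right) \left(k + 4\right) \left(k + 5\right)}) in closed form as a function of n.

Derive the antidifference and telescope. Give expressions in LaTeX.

Compute t_(k+1)/t_k: get (k + 3)/(k + 6).
Normal form (A,B,C) = (k + 3, k + 6, 1).
f must satisfy (k + 3)·f(k+1) − (k + 5)·f(k) = 1.
deg f ≤ 2 (via 1,1,0).
Match coefficients ⇒ f(k) = k*(k + 7)/24.
R(k) = B(k−1)·f(k)/C(k) = k*(k + 5)*(k + 7)/24; s_k = R·t_k = k*(-k - 7)/(3*(k + 3)*(k + 4)).
Check: Δs_k = -8/(k**3 + 12*k**2 + 47*k + 60). ✓
s_(n+1) = (-n**2 - 9*n - 8)/(3*(n**2 + 9*n + 20)) and s_(0) = 0, so S(n) = (-n**2 - 9*n - 8)/(3*(n**2 + 9*n + 20)).

S(n) = \frac{- n^{2} - 9 n - 8}{3 \left(n^{2} + 9 n + 20\right)}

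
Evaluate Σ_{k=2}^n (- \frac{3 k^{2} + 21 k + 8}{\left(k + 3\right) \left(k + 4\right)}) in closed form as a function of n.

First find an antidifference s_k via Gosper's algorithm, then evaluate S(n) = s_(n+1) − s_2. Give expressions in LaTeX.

Step 1: r(k) = (k + 3)*(21*k + 3*(k + 1)**2 + 29)/((k + 5)*(3*k**2 + 21*k + 8)).
A = k + 3, B = k + 5, C = k**2 + 7*k + 8/3.
Solve (k + 3)·f(k+1) − (k + 4)·f(k) = k**2 + 7*k + 8/3.
Bound: deg f ≤ 2.
Solve for f: f(k) = k*(9*k - 1)/9 (degree 2 ≤ 2).
Certificate R = B(k−1)f/C = k*(k + 4)*(9*k - 1)/(3*(3*k**2 + 21*k + 8)) gives s_k = k*(1 - 9*k)/(3*(k + 3)).
Verify: (-3*k**2 - 21*k - 8)/(k**2 + 7*k + 12) matches t_k.
Σ_(k=2)^n t_k = s_(n+1) − s_(2) = ((-9*n**2 - 17*n - 8)/(3*(n + 4))) − (-34/15), i.e. (-15*n**2 - 17*n + 32)/(5*(n + 4)).

S(n) = \frac{- 15 n^{2} - 17 n + 32}{5 \left(n + 4\right)}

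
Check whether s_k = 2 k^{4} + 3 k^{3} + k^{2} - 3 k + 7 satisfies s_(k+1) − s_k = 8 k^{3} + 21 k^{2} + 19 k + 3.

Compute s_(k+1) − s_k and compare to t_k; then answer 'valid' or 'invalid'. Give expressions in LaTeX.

s_(k+1) = 2*k**4 + 11*k**3 + 22*k**2 + 16*k + 10
s_(k+1) − s_k = 8*k**3 + 21*k**2 + 19*k + 3
(s_(k+1) − s_k) − t_k = 0

Valid — Δs_k = t_k.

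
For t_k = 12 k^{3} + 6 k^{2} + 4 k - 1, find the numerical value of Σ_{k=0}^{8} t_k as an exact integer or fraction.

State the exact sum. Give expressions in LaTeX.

Σ = 16911

Step 1: r(k) = (12*k**3 + 42*k**2 + 52*k + 21)/(12*k**3 + 6*k**2 + 4*k - 1).
A = 1, B = 1, C = k**3 + k**2/2 + k/3 - 1/12.
Set up (1)·f(k+1) − (1)·f(k) − (k**3 + k**2/2 + k/3 - 1/12) = 0.
d = 4 from the (0,0,3) case.
Match coefficients ⇒ f(k) = k*(3*k**3 - 4*k**2 + 2*k - 2)/12.
Certificate R = B(k−1)f/C = k*(3*k**3 - 4*k**2 + 2*k - 2)/(12*k**3 + 6*k**2 + 4*k - 1) gives s_k = k*(3*k**3 - 4*k**2 + 2*k - 2).
Δs = 12*k**3 + 6*k**2 + 4*k - 1, as required.
Sum = s_(9) − s_(0); s_(9) = 16911, s_(0) = 0 ⇒ 16911.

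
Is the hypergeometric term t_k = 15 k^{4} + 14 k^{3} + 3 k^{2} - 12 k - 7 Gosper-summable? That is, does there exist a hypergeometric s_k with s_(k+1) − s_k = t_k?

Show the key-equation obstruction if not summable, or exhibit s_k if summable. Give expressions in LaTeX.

Yes. s_k = k \left(3 k^{4} - 4 k^{3} - k^{2} - 4 k - 1\right).

Step 1: r(k) = (15*k**4 + 74*k**3 + 135*k**2 + 96*k + 13)/(15*k**4 + 14*k**3 + 3*k**2 - 12*k - 7).
Factor: A=1; B=1; C=k**4 + 14*k**3/15 + k**2/5 - 4*k/5 - 7/15.
f must satisfy (1)·f(k+1) − (1)·f(k) = k**4 + 14*k**3/15 + k**2/5 - 4*k/5 - 7/15.
Degrees (0,0,4) ⇒ d ≤ 5.
Match coefficients ⇒ f(k) = k*(3*k**4 - 4*k**3 - k**2 - 4*k - 1)/15.
Then R = B(k−1)f/C = k*(3*k**4 - 4*k**3 - k**2 - 4*k - 1)/(15*k**4 + 14*k**3 + 3*k**2 - 12*k - 7), so s_k = R(k)·t_k = k*(3*k**4 - 4*k**3 - k**2 - 4*k - 1).
Check: Δs_k = 15*k**4 + 14*k**3 + 3*k**2 - 12*k - 7. ✓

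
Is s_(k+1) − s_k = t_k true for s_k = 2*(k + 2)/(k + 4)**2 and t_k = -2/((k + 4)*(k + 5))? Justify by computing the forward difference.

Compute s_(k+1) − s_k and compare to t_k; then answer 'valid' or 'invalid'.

s_(k+1) = 2*(k + 3)/(k + 5)**2
s_(k+1) − s_k = 2*(-k**2 - 5*k - 2)/(k**4 + 18*k**3 + 121*k**2 + 360*k + 400)
(s_(k+1) − s_k) − t_k = 4*(2*k + 9)/(k**4 + 18*k**3 + 121*k**2 + 360*k + 400)

Invalid: residual 4*(2*k + 9)/(k**4 + 18*k**3 + 121*k**2 + 360*k + 400) ≠ 0.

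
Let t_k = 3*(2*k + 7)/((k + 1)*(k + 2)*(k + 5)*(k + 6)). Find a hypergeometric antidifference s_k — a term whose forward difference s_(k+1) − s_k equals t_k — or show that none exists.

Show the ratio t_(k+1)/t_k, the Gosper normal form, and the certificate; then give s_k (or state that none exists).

The ratio is (k + 1)*(k + 5)*(2*k + 9)/((k + 3)*(k + 7)*(2*k + 7)).
Gosper form: A/B · C(k+1)/C(k) with A=k + 1, B=k + 7, C=k**3 + 21*k**2/2 + 73*k/2 + 42.
Solve (k + 1)·f(k+1) − (k + 6)·f(k) = k**3 + 21*k**2/2 + 73*k/2 + 42.
Degrees (1,1,3) ⇒ d ≤ 5.
Match coefficients ⇒ f(k) = k*(k + 2)*(k + 3)*(k + 4)*(k + 6)/10.
Then R = B(k−1)f/C = k*(k + 2)*(k + 6)**2/(5*(2*k + 7)), so s_k = R(k)·t_k = 3*k*(k + 6)/(5*(k**2 + 6*k + 5)).
Check: Δs_k = 3*(2*k + 7)/(k**4 + 14*k**3 + 65*k**2 + 112*k + 60). ✓

s_k = 3*k*(k + 6)/(5*(k**2 + 6*k + 5))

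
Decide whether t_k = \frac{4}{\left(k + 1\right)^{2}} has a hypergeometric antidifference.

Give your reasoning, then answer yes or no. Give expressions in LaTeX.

r(k) = (k + 1)**2/(k + 2)**2 after simplifying.
Take A(k)=k**2 + 2*k + 1, B(k)=k**2 + 4*k + 4, C(k)=1.
Need (k**2 + 2*k + 1)·f(k+1) − (k**2 + 2*k + 1)·f(k) = 1.
deg f ≤ 0 (via 2,2,0).
Generic f = c0 gives residual -1; -1 = 0 cannot hold, so t_k is not Gosper-summable.

No — key equation has no polynomial f.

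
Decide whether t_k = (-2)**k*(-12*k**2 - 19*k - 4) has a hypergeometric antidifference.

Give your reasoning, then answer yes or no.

Yes. s_k = (-2)**k*(4*k**2 + k - 2).

t_(k+1)/t_k = 2*(-12*k**2 - 43*k - 35)/(12*k**2 + 19*k + 4).
A = -2, B = 1, C = k**2 + 19*k/12 + 1/3.
Set up (-2)·f(k+1) − (1)·f(k) − (k**2 + 19*k/12 + 1/3) = 0.
deg f ≤ 2 (via 0,0,2).
Match coefficients ⇒ f(k) = -(4*k**2 + k - 2)/12.
Then R = B(k−1)f/C = -(4*k**2 + k - 2)/((3*k + 4)*(4*k + 1)), so s_k = R(k)·t_k = (-2)**k*(4*k**2 + k - 2).
Check: Δs_k = (-2)**k*(-12*k**2 - 19*k - 4). ✓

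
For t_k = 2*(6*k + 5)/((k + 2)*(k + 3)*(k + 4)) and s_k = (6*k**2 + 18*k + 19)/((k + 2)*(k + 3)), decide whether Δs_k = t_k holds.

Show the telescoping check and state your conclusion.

s_(k+1) = (18*k + 6*(k + 1)**2 + 37)/((k + 3)*(k + 4))
s_(k+1) − s_k = 2*(6*k + 5)/(k**3 + 9*k**2 + 26*k + 24)
(s_(k+1) − s_k) − t_k = 0

Valid: the claim telescopes to t_k.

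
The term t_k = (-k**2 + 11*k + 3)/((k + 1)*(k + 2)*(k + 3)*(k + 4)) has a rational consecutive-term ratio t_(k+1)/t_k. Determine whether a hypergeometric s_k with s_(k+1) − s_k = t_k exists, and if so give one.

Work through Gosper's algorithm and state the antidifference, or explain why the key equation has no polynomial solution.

The ratio is (k + 1)*(11*k - (k + 1)**2 + 14)/((k + 5)*(-k**2 + 11*k + 3)).
So A=k + 1 and B=k + 5, with C=k**2 - 11*k - 3.
Need (k + 1)·f(k+1) − (k + 4)·f(k) = k**2 - 11*k - 3.
Bound: deg f ≤ 3.
Match coefficients ⇒ f(k) = -k*(k**2 + 9*k - 1)/3.
So s_k = (B(k−1)f/C)·t_k = (-k*(k + 4)*(k**2 + 9*k - 1)/(3*(k**2 - 11*k - 3)))·t_k = k*(k**2 + 9*k - 1)/(3*(k + 1)*(k + 2)*(k + 3)).
Δs = (-k**2 + 11*k + 3)/(k**4 + 10*k**3 + 35*k**2 + 50*k + 24), as required.

s_k = k*(k**2 + 9*k - 1)/(3*(k + 1)*(k + 2)*(k + 3))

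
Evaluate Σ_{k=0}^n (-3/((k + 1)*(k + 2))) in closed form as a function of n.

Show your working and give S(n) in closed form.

S(n) = 3*(-n - 1)/(n + 2)

The ratio is (k + 1)/(k + 3).
Take A(k)=k + 1, B(k)=k + 3, C(k)=1.
Solve (k + 1)·f(k+1) − (k + 2)·f(k) = 1.
Degrees (1,1,0) ⇒ d ≤ 1.
Coefficient equations give f(k) = k.
Certificate R = B(k−1)f/C = k*(k + 2) gives s_k = -3*k/(k + 1).
s_(k+1) − s_k = -3/(k**2 + 3*k + 2) = t_k.
Σ_(k=0)^n t_k = s_(n+1) − s_(0) = (3*(-n - 1)/(n + 2)) − (0), i.e. 3*(-n - 1)/(n + 2).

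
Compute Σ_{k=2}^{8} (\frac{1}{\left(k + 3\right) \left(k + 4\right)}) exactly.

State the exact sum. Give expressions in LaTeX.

Σ = 7/60

Compute t_(k+1)/t_k: get (k + 3)/(k + 5).
So A=k + 3 and B=k + 5, with C=1.
Need (k + 3)·f(k+1) − (k + 4)·f(k) = 1.
From deg A=1, deg B=1, deg C=0: d=1.
Coefficient equations give f(k) = k/3.
Then R = B(k−1)f/C = k*(k + 4)/3, so s_k = R(k)·t_k = k/(3*(k + 3)).
Check: Δs_k = 1/(k**2 + 7*k + 12). ✓
Evaluate s at k=9 and k=2: 1/4 and 2/15; difference 7/60.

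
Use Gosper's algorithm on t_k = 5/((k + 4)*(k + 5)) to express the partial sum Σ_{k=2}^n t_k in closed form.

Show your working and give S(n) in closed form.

Compute t_(k+1)/t_k: get (k + 4)/(k + 6).
Take A(k)=k + 4, B(k)=k + 6, C(k)=1.
f must satisfy (k + 4)·f(k+1) − (k + 5)·f(k) = 1.
deg f ≤ 1 (via 1,1,0).
Solve for f: f(k) = k/4 (degree 1 ≤ 1).
Then R = B(k−1)f/C = k*(k + 5)/4, so s_k = R(k)·t_k = 5*k/(4*(k + 4)).
s_(k+1) − s_k = 5/(k**2 + 9*k + 20) = t_k.
s_(n+1) = 5*(n + 1)/(4*(n + 5)) and s_(2) = 5/12, so S(n) = 5*(n - 1)/(6*(n + 5)).

S(n) = 5*(n - 1)/(6*(n + 5))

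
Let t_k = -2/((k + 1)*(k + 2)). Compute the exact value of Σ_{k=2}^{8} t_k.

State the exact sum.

Compute t_(k+1)/t_k: get (k + 1)/(k + 3).
A = k + 1, B = k + 3, C = 1.
f must satisfy (k + 1)·f(k+1) − (k + 2)·f(k) = 1.
d = 1 from the (1,1,0) case.
Match coefficients ⇒ f(k) = k.
Certificate R = B(k−1)f/C = k*(k + 2) gives s_k = -2*k/(k + 1).
Check: Δs_k = -2/(k**2 + 3*k + 2). ✓
Σ_(k=2)^(8) t_k = s_(9) − s_(2) = -9/5 − (-4/3) = -7/15.

Σ = -7/15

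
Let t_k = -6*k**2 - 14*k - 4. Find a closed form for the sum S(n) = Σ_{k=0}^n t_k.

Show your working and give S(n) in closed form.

S(n) = -2*n**3 - 10*n**2 - 12*n - 4

Ratio r(k) = (3*k**2 + 13*k + 12)/(3*k**2 + 7*k + 2).
A = 1, B = 1, C = k**2 + 7*k/3 + 2/3.
f must satisfy (1)·f(k+1) − (1)·f(k) = k**2 + 7*k/3 + 2/3.
Bound: deg f ≤ 3.
Coefficient equations give f(k) = k*(k**2 + 2*k - 1)/3.
Certificate R = B(k−1)f/C = k*(k**2 + 2*k - 1)/((k + 2)*(3*k + 1)) gives s_k = 2*k*(-k**2 - 2*k + 1).
Δs = -6*k**2 - 14*k - 4, as required.
Σ_(k=0)^n t_k = s_(n+1) − s_(0) = (-2*n**3 - 10*n**2 - 12*n - 4) − (0), i.e. -2*n**3 - 10*n**2 - 12*n - 4.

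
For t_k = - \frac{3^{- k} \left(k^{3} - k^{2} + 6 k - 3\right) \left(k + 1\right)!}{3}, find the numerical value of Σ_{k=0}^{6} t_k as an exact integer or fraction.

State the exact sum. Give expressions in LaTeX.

Σ = -17893/27

The ratio is (k + 2)*(6*k + (k + 1)**3 - (k + 1)**2 + 3)/(3*(k**3 - k**2 + 6*k - 3)).
Normal form (A,B,C) = (k/3 + 2/3, 1, k**3 - k**2 + 6*k - 3).
Set up (k/3 + 2/3)·f(k+1) − (1)·f(k) − (k**3 - k**2 + 6*k - 3) = 0.
d = 2 from the (1,0,3) case.
Match coefficients ⇒ f(k) = 3*(k - 1)**2.
Get s_k = R·t_k = -(k - 1)**2*factorial(k + 1)/3**k with R(k) = B(k−1)f(k)/C(k) = 3*(k - 1)**2/(k**3 - k**2 + 6*k - 3).
Δs = -(k**3 - k**2 + 6*k - 3)*factorial(k + 1)/(3*3**k), as required.
Evaluate s at k=7 and k=0: -17920/27 and -1; difference -17893/27.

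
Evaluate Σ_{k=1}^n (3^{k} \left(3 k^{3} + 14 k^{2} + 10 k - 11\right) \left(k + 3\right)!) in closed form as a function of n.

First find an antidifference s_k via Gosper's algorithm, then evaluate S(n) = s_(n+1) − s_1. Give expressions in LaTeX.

Compute t_(k+1)/t_k: get 3*(3*k**4 + 35*k**3 + 139*k**2 + 204*k + 64)/(3*k**3 + 14*k**2 + 10*k - 11).
Normal form (A,B,C) = (3*k + 12, 1, k**3 + 14*k**2/3 + 10*k/3 - 11/3).
Key eq: (3*k + 12)·f(k+1) = (1)·f(k) + (k**3 + 14*k**2/3 + 10*k/3 - 11/3).
deg f ≤ 2 (via 1,0,3).
A polynomial solution: f(k) = (k**2 - k - 1)/3.
Then R = B(k−1)f/C = (k**2 - k - 1)/(3*k**3 + 14*k**2 + 10*k - 11), so s_k = R(k)·t_k = 3**k*(k**2 - k - 1)*factorial(k + 3).
Check: Δs_k = 3**k*(3*k**3 + 14*k**2 + 10*k - 11)*factorial(k + 3). ✓
s_(n+1) = 3**(n + 1)*(n**2 + n - 1)*factorial(n + 4) and s_(1) = -72, so S(n) = 3*3**n*n**2*factorial(n + 4) + 3*3**n*n*factorial(n + 4) - 3*3**n*factorial(n + 4) + 72.

S(n) = 3 \cdot 3^{n} n^{2} \left(n + 4\right)! + 3 \cdot 3^{n} n \left(n + 4\right)! - 3 \cdot 3^{n} \left(n + 4\right)! + 72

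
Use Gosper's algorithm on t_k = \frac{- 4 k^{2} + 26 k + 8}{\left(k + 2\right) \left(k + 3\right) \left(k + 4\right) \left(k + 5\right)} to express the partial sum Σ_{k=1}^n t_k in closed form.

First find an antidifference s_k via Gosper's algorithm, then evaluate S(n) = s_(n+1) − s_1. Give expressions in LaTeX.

Ratio r(k) = (k + 2)*(13*k - 2*(k + 1)**2 + 17)/((k + 6)*(-2*k**2 + 13*k + 4)).
Gosper form: A/B · C(k+1)/C(k) with A=k + 2, B=k + 6, C=k**2 - 13*k/2 - 2.
Solve (k + 2)·f(k+1) − (k + 5)·f(k) = k**2 - 13*k/2 - 2.
d = 3 from the (1,1,2) case.
Match coefficients ⇒ f(k) = -k*(k**2 + 57*k - 10)/48.
Then R = B(k−1)f/C = -k*(k + 5)*(k**2 + 57*k - 10)/(24*(2*k**2 - 13*k - 4)), so s_k = R(k)·t_k = k*(k**2 + 57*k - 10)/(12*(k + 2)*(k + 3)*(k + 4)).
s_(k+1) − s_k = 2*(-2*k**2 + 13*k + 4)/(k**4 + 14*k**3 + 71*k**2 + 154*k + 120) = t_k.
s_(n+1) = (n**3 + 60*n**2 + 107*n + 48)/(12*(n**3 + 12*n**2 + 47*n + 60)) and s_(1) = 1/15, so S(n) = n*(n**2 + 252*n + 347)/(60*(n**3 + 12*n**2 + 47*n + 60)).

S(n) = \frac{n \left(n^{2} + 252 n + 347\right)}{60 \left(n^{3} + 12 n^{2} + 47 n + 60\right)}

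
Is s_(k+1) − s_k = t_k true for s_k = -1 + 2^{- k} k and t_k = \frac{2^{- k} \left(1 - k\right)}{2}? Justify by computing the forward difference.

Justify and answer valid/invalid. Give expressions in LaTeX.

valid; difference matches t_k

s_(k+1) = -1 + (k + 1)/(2*2**k)
s_(k+1) − s_k = (1 - k)/(2*2**k)
(s_(k+1) − s_k) − t_k = 0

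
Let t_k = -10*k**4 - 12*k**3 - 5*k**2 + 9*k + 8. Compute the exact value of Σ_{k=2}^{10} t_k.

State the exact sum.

Σ = -290970

The ratio is (10*k**4 + 52*k**3 + 101*k**2 + 77*k + 10)/(10*k**4 + 12*k**3 + 5*k**2 - 9*k - 8).
Normal form (A,B,C) = (1, 1, k**4 + 6*k**3/5 + k**2/2 - 9*k/10 - 4/5).
f must satisfy (1)·f(k+1) − (1)·f(k) = k**4 + 6*k**3/5 + k**2/2 - 9*k/10 - 4/5.
deg f ≤ 5 (via 0,0,4).
Match coefficients ⇒ f(k) = k*(2*k**4 - 2*k**3 - k**2 - 4*k - 3)/10.
Then R = B(k−1)f/C = k*(2*k**4 - 2*k**3 - k**2 - 4*k - 3)/(10*k**4 + 12*k**3 + 5*k**2 - 9*k - 8), so s_k = R(k)·t_k = k*(-2*k**4 + 2*k**3 + k**2 + 4*k + 3).
Δs = -10*k**4 - 12*k**3 - 5*k**2 + 9*k + 8, as required.
Sum = s_(11) − s_(2); s_(11) = -290972, s_(2) = -2 ⇒ -290970.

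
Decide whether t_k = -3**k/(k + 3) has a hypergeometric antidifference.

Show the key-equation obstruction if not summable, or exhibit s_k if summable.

No — key equation has no polynomial f.

The ratio is 3*(k + 3)/(k + 4).
A = 3*k + 9, B = k + 4, C = 1.
Set up (3*k + 9)·f(k+1) − (k + 3)·f(k) − (1) = 0.
deg f ≤ -1 (via 1,1,0).
deg f ≤ -1 is impossible — no certificate.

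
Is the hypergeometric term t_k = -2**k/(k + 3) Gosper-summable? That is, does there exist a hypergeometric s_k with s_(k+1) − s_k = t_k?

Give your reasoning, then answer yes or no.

No; the degree bound rules out any f.

t_(k+1)/t_k = 2*(k + 3)/(k + 4).
Factor: A=2*k + 6; B=k + 4; C=1.
f must satisfy (2*k + 6)·f(k+1) − (k + 3)·f(k) = 1.
d = -1 from the (1,1,0) case.
deg f ≤ -1 is impossible — no certificate.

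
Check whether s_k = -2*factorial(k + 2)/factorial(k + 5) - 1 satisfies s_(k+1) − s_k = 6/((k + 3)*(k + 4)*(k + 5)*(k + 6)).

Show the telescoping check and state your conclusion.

Valid: the claim telescopes to t_k.

s_(k+1) = -2*factorial(k + 3)/factorial(k + 6) - 1
s_(k+1) − s_k = 6/((k + 3)*(k + 4)*(k + 5)*(k + 6))
(s_(k+1) − s_k) − t_k = 0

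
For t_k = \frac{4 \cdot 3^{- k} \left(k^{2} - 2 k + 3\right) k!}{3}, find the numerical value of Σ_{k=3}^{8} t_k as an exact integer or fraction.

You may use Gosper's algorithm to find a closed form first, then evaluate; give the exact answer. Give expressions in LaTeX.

Step 1: r(k) = (k**3 + k**2 + 2*k + 2)/(3*(k**2 - 2*k + 3)).
Gosper form: A/B · C(k+1)/C(k) with A=k/3 + 1/3, B=1, C=k**2 - 2*k + 3.
Need (k/3 + 1/3)·f(k+1) − (1)·f(k) = k**2 - 2*k + 3.
Degrees (1,0,2) ⇒ d ≤ 1.
Coefficient equations give f(k) = 3*(k - 1).
Then R = B(k−1)f/C = 3*(k - 1)/(k**2 - 2*k + 3), so s_k = R(k)·t_k = 4*(k - 1)*factorial(k)/3**k.
s_(k+1) − s_k = 4*(k**2 - 2*k + 3)*factorial(k)/(3*3**k) = t_k.
Telescoping: Σ = s_(9) − s_(3) = 143360/243 − (16/9) = 142928/243.

Σ = 142928/243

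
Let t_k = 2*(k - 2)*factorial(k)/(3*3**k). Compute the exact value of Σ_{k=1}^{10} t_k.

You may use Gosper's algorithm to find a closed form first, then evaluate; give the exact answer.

Ratio r(k) = (k**2 - 1)/(3*(k - 2)).
Take A(k)=k/3 + 1/3, B(k)=1, C(k)=k - 2.
Need (k/3 + 1/3)·f(k+1) − (1)·f(k) = k - 2.
Bound: deg f ≤ 0.
Coefficient equations give f(k) = 3.
Then R = B(k−1)f/C = 3/(k - 2), so s_k = R(k)·t_k = 2*factorial(k)/3**k.
Verify: 2*(k - 2)*factorial(k)/(3*3**k) matches t_k.
Evaluate s at k=11 and k=1: 985600/2187 and 2/3; difference 984142/2187.

Σ = 984142/2187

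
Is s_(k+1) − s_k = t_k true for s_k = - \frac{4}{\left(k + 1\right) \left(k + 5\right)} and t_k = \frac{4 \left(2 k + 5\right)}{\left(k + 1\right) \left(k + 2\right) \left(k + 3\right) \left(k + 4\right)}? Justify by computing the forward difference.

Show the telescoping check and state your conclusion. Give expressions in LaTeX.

s_(k+1) = -4/((k + 2)*(k + 6))
s_(k+1) − s_k = 4*(2*k + 7)/(k**4 + 14*k**3 + 65*k**2 + 112*k + 60)
(s_(k+1) − s_k) − t_k = 24*(-k**2 - 7*k - 11)/(k**6 + 21*k**5 + 175*k**4 + 735*k**3 + 1624*k**2 + 1764*k + 720)

Invalid: residual \frac{24 \left(- k^{2} - 7 k - 11\right)}{k^{6} + 21 k^{5} + 175 k^{4} + 735 k^{3} + 1624 k^{2} + 1764 k + 720} ≠ 0.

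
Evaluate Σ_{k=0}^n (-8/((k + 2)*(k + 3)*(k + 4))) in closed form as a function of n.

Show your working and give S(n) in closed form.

t_(k+1)/t_k = (k + 2)/(k + 5).
So A=k + 2 and B=k + 5, with C=1.
Solve (k + 2)·f(k+1) − (k + 4)·f(k) = 1.
From deg A=1, deg B=1, deg C=0: d=2.
Solve for f: f(k) = k*(k + 5)/12 (degree 2 ≤ 2).
R(k) = B(k−1)·f(k)/C(k) = k*(k + 4)*(k + 5)/12; s_k = R·t_k = 2*k*(-k - 5)/(3*(k + 2)*(k + 3)).
Check: Δs_k = -8/(k**3 + 9*k**2 + 26*k + 24). ✓
Evaluate: s_(n+1) = 2*(-n**2 - 7*n - 6)/(3*(n**2 + 7*n + 12)); subtract s_(0) = 0 ⇒ S(n) = 2*(-n**2 - 7*n - 6)/(3*(n**2 + 7*n + 12)).

S(n) = 2*(-n**2 - 7*n - 6)/(3*(n**2 + 7*n + 12))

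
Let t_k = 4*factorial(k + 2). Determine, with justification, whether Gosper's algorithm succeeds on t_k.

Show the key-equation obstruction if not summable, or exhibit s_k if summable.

The ratio is k + 3.
Factor: A=k + 3; B=1; C=1.
Key eq: (k + 3)·f(k+1) = (1)·f(k) + (1).
Degrees (1,0,0) ⇒ d ≤ -1.
d = -1 < 0 ⇒ no nonzero polynomial f; not summable.

No — key equation has no polynomial f.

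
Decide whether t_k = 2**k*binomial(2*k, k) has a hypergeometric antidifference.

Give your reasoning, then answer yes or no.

No; the degree bound rules out any f.

Compute t_(k+1)/t_k: get 4*(2*k + 1)/(k + 1).
A = 8*k + 4, B = k + 1, C = 1.
Key eq: (8*k + 4)·f(k+1) = (k)·f(k) + (1).
d = -1 from the (1,1,0) case.
d = -1 < 0 ⇒ no nonzero polynomial f; not summable.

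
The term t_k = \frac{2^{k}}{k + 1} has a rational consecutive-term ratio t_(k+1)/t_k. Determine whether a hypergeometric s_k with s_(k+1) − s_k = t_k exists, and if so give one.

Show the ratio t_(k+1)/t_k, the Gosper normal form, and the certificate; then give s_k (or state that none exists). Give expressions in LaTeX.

none — t_k is not Gosper-summable

The ratio is 2*(k + 1)/(k + 2).
So A=2*k + 2 and B=k + 2, with C=1.
Key eq: (2*k + 2)·f(k+1) = (k + 1)·f(k) + (1).
d = -1 from the (1,1,0) case.
Negative degree bound (-1): no f exists, t_k not Gosper-summable.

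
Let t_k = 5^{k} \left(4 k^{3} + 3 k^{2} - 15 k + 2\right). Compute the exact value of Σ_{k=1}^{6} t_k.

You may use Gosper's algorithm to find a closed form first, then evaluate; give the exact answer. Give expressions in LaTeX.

Σ = 15546870

Compute t_(k+1)/t_k: get 5*(4*k**3 + 15*k**2 + 3*k - 6)/(4*k**3 + 3*k**2 - 15*k + 2).
Gosper form: A/B · C(k+1)/C(k) with A=5, B=1, C=k**3 + 3*k**2/4 - 15*k/4 + 1/2.
Solve (5)·f(k+1) − (1)·f(k) = k**3 + 3*k**2/4 - 15*k/4 + 1/2.
From deg A=0, deg B=0, deg C=3: d=3.
Solve for f: f(k) = (k**3 - 3*k**2 + 3)/4 (degree 3 ≤ 3).
Certificate R = B(k−1)f/C = (k**3 - 3*k**2 + 3)/(4*k**3 + 3*k**2 - 15*k + 2) gives s_k = 5**k*(k**3 - 3*k**2 + 3).
Verify: 5**k*(4*k**3 + 3*k**2 - 15*k + 2) matches t_k.
Sum = s_(7) − s_(1); s_(7) = 15546875, s_(1) = 5 ⇒ 15546870.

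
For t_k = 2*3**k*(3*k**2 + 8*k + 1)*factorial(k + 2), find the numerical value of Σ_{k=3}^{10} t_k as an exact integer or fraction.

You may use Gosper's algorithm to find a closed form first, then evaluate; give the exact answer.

Σ = 22061961073139040

Ratio r(k) = 3*(3*k**3 + 23*k**2 + 54*k + 36)/(3*k**2 + 8*k + 1).
So A=3*k + 9 and B=1, with C=k**2 + 8*k/3 + 1/3.
Need (3*k + 9)·f(k+1) − (1)·f(k) = k**2 + 8*k/3 + 1/3.
From deg A=1, deg B=0, deg C=2: d=1.
A polynomial solution: f(k) = (k - 1)/3.
Then R = B(k−1)f/C = (k - 1)/(3*k**2 + 8*k + 1), so s_k = R(k)·t_k = 2*3**k*(k - 1)*factorial(k + 2).
s_(k+1) − s_k = 2*3**k*(3*k**2 + 8*k + 1)*factorial(k + 2) = t_k.
Sum = s_(11) − s_(3); s_(11) = 22061961073152000, s_(3) = 12960 ⇒ 22061961073139040.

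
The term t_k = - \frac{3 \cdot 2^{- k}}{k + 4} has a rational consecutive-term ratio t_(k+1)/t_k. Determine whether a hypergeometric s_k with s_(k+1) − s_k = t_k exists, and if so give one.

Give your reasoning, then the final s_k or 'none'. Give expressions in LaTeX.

not Gosper-summable; s_k does not exist

t_(k+1)/t_k = (k + 4)/(2*(k + 5)).
Gosper form: A/B · C(k+1)/C(k) with A=k/2 + 2, B=k + 5, C=1.
Key eq: (k/2 + 2)·f(k+1) = (k + 4)·f(k) + (1).
From deg A=1, deg B=1, deg C=0: d=-1.
Negative degree bound (-1): no f exists, t_k not Gosper-summable.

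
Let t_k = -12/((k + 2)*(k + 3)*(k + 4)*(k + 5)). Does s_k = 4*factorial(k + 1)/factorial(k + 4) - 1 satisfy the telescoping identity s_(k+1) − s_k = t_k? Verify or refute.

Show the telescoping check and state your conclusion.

s_(k+1) = 4*factorial(k + 2)/factorial(k + 5) - 1
s_(k+1) − s_k = -12/((k + 2)*(k + 3)*(k + 4)*(k + 5))
(s_(k+1) − s_k) − t_k = 0

Valid — Δs_k = t_k.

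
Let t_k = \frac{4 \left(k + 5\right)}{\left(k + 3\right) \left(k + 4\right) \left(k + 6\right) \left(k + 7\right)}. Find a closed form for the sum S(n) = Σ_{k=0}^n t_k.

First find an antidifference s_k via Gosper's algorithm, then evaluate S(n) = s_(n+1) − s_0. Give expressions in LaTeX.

S(n) = \frac{n^{2} + 11 n + 10}{9 \left(n^{2} + 11 n + 28\right)}

t_(k+1)/t_k = (k + 3)*(k + 6)**2/((k + 5)**2*(k + 8)).
Take A(k)=k + 3, B(k)=k + 8, C(k)=k**2 + 10*k + 25.
Key eq: (k + 3)·f(k+1) = (k + 7)·f(k) + (k**2 + 10*k + 25).
Bound: deg f ≤ 4.
Match coefficients ⇒ f(k) = k*(k + 4)*(k + 5)*(k + 9)/36.
R(k) = B(k−1)·f(k)/C(k) = k*(k + 4)*(k + 7)*(k + 9)/(36*(k + 5)); s_k = R·t_k = k*(k + 9)/(9*(k**2 + 9*k + 18)).
Δs = 4*(k + 5)/(k**4 + 20*k**3 + 145*k**2 + 450*k + 504), as required.
Evaluate: s_(n+1) = (n**2 + 11*n + 10)/(9*(n**2 + 11*n + 28)); subtract s_(0) = 0 ⇒ S(n) = (n**2 + 11*n + 10)/(9*(n**2 + 11*n + 28)).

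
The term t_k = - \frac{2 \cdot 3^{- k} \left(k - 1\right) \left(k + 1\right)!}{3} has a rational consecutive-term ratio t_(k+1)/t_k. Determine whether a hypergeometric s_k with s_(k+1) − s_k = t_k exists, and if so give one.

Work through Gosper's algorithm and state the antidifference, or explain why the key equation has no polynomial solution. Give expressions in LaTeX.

Step 1: r(k) = k*(k + 2)/(3*(k - 1)).
Factor: A=k/3 + 2/3; B=1; C=k - 1.
Need (k/3 + 2/3)·f(k+1) − (1)·f(k) = k - 1.
deg f ≤ 0 (via 1,0,1).
Solving with deg f ≤ 0: f(k) = 3.
Then R = B(k−1)f/C = 3/(k - 1), so s_k = R(k)·t_k = -2*factorial(k + 1)/3**k.
s_(k+1) − s_k = -2*(k - 1)*factorial(k + 1)/(3*3**k) = t_k.

s_k = - 2 \cdot 3^{- k} \left(k + 1\right)!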